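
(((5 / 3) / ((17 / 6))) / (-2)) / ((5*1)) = -1 / 17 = -0.06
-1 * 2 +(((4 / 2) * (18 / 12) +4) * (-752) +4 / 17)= -89518 / 17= -5265.76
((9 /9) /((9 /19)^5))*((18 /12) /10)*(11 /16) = 27237089 /6298560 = 4.32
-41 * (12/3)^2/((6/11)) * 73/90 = -131692/135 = -975.50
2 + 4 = 6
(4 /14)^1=2 /7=0.29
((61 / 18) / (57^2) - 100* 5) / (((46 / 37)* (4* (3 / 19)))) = -1081914743 / 1699056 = -636.77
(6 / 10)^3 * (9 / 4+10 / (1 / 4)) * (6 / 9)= 1521 / 250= 6.08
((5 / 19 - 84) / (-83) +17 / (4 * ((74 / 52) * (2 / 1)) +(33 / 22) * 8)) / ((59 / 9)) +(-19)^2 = 537810559 / 1488688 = 361.26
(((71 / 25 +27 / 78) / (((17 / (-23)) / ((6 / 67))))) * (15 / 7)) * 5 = -428697 / 103649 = -4.14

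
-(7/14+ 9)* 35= -665/2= -332.50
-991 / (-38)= 991 / 38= 26.08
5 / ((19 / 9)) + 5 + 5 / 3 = 515 / 57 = 9.04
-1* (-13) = 13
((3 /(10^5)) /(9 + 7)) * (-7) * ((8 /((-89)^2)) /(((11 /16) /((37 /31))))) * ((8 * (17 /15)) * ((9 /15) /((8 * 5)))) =-13209 /4220407812500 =-0.00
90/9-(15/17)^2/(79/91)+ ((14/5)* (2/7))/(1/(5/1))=13.10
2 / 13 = 0.15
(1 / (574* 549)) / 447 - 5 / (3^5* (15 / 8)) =-41736661 / 3803255694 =-0.01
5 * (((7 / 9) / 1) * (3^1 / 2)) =35 / 6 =5.83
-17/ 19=-0.89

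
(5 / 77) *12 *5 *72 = 21600 / 77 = 280.52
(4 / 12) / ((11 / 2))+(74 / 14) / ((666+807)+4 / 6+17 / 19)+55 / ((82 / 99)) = 645243086 / 9707775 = 66.47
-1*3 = -3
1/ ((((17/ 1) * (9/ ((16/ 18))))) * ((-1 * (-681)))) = 8/ 937737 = 0.00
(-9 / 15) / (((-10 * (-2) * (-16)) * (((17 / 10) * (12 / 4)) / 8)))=1 / 340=0.00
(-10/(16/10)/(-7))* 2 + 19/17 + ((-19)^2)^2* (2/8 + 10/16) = 114033.78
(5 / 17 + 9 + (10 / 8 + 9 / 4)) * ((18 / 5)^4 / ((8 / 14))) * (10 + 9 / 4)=195786801 / 4250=46067.48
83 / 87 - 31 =-2614 / 87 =-30.05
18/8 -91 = -355/4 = -88.75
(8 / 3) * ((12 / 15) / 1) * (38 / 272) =76 / 255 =0.30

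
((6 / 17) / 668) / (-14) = -3 / 79492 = -0.00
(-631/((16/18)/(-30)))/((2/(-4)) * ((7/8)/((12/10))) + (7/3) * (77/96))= 3066660/217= 14132.07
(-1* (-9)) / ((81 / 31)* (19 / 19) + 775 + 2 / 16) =248 / 21431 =0.01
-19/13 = -1.46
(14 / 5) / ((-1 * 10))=-7 / 25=-0.28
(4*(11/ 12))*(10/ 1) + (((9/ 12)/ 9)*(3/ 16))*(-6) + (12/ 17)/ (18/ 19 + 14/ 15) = 4040069/ 109344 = 36.95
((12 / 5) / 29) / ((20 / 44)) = 132 / 725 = 0.18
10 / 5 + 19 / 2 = 23 / 2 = 11.50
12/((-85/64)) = -768/85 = -9.04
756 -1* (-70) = 826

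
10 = 10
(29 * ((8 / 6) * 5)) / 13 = 14.87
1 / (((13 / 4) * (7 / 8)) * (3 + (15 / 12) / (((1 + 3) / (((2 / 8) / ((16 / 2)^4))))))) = 0.12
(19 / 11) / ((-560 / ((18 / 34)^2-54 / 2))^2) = 25749009 / 6548046400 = 0.00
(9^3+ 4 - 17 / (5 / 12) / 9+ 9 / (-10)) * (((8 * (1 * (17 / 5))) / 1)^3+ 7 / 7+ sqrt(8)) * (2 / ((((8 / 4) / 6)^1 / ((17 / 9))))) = 742118 * sqrt(2) / 45+ 103714330031 / 625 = 165966250.57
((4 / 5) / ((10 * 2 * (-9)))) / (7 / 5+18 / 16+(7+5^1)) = -8 / 26145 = -0.00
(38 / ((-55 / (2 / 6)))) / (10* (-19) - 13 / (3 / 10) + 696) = -0.00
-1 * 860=-860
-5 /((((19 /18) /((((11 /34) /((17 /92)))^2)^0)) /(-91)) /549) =236647.89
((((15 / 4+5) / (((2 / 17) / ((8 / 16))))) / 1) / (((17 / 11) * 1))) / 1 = 24.06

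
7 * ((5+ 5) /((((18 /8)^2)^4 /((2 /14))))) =0.02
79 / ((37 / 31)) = 2449 / 37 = 66.19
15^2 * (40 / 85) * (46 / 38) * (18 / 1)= 745200 / 323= 2307.12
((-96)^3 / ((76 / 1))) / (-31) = 221184 / 589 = 375.52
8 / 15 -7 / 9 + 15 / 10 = 113 / 90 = 1.26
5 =5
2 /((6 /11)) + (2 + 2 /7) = 125 /21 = 5.95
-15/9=-5/3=-1.67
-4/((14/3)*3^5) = -2/567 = -0.00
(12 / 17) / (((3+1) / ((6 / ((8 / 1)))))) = 9 / 68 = 0.13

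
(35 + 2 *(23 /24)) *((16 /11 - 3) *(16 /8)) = -7531 /66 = -114.11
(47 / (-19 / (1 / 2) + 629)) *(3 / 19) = 47 / 3743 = 0.01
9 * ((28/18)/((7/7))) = 14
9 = 9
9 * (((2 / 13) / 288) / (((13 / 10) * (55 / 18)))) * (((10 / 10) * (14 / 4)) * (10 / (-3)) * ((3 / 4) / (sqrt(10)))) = -63 * sqrt(10) / 59488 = -0.00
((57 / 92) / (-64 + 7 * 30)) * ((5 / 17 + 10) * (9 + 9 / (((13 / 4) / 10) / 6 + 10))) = 12535425 / 28999688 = 0.43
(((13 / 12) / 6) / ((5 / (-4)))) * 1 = -13 / 90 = -0.14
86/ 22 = 43/ 11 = 3.91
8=8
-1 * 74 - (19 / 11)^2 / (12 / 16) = -28306 / 363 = -77.98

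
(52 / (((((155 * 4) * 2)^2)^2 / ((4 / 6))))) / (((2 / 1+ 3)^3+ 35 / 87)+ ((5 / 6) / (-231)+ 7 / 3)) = 87087 / 758626103804960000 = 0.00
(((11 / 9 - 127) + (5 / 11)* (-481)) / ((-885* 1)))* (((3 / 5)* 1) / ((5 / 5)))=34097 / 146025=0.23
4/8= 1/2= 0.50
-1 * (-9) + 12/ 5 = 57/ 5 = 11.40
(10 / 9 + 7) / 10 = 0.81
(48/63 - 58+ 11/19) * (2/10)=-22607/1995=-11.33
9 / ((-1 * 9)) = -1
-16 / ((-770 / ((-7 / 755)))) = -8 / 41525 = -0.00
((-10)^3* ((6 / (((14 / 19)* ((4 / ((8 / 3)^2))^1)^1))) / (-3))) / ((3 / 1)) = 304000 / 189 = 1608.47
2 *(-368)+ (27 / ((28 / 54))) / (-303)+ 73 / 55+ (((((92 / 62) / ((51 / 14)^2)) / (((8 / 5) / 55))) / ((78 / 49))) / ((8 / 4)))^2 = -4511994487995500306299 / 6152270075034042960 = -733.39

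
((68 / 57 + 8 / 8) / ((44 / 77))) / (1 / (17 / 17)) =875 / 228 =3.84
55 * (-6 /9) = -110 /3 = -36.67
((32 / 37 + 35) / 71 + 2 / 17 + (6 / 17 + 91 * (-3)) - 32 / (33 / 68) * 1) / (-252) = 124518235 / 92846061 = 1.34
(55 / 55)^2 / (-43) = -1 / 43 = -0.02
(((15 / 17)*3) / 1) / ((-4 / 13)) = -585 / 68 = -8.60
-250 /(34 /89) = -11125 /17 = -654.41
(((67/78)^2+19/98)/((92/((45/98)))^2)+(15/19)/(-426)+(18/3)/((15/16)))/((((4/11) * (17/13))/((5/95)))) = 1278206422512916237/1804977104510827520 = 0.71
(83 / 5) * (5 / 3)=83 / 3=27.67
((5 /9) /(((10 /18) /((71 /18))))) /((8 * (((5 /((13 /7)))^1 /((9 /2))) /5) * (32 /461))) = 425503 /7168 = 59.36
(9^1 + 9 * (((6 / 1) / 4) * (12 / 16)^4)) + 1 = 7307 / 512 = 14.27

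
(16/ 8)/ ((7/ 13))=26/ 7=3.71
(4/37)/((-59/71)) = -284/2183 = -0.13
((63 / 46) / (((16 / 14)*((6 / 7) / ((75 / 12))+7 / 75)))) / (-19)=-231525 / 846032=-0.27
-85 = -85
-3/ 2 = -1.50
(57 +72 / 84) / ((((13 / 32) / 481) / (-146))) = -70009920 / 7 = -10001417.14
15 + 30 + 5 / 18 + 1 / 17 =13873 / 306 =45.34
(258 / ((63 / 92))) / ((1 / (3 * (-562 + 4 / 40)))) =-22228764 / 35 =-635107.54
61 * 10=610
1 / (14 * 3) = 1 / 42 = 0.02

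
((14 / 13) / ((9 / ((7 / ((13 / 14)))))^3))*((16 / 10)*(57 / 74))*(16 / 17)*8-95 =-1945412183461 / 21827315835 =-89.13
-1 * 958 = -958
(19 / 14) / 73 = 19 / 1022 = 0.02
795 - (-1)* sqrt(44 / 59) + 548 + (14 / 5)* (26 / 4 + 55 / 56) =2* sqrt(649) / 59 + 27279 / 20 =1364.81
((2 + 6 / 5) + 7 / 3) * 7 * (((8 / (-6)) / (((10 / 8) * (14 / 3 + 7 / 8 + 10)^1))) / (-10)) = 37184 / 139875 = 0.27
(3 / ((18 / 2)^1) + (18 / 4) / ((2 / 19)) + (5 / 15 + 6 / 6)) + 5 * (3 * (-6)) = -547 / 12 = -45.58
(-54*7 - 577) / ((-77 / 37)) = 35335 / 77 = 458.90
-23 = -23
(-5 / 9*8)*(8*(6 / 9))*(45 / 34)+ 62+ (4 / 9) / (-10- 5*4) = 70256 / 2295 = 30.61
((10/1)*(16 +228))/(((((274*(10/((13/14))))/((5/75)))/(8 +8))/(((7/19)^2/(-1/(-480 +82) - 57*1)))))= -2719136/1294536975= -0.00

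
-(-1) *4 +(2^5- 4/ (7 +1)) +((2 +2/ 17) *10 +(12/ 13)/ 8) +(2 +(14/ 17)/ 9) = 117119/ 1989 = 58.88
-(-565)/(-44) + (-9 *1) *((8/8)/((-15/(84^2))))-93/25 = 4638743/1100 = 4217.04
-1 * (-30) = 30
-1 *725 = -725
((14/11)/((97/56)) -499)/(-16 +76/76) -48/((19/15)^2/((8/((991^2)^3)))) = 181791733169852714178713449/5472739889256807992797005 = 33.22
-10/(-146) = 5/73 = 0.07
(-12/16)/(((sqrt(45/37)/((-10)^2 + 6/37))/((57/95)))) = -5559 * sqrt(185)/1850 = -40.87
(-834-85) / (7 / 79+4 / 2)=-72601 / 165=-440.01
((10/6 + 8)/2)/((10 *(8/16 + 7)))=29/450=0.06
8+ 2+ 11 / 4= 51 / 4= 12.75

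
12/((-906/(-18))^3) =324/3442951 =0.00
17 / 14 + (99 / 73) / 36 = 2559 / 2044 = 1.25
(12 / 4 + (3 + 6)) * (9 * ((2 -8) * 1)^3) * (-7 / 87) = 54432 / 29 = 1876.97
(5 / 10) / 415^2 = 1 / 344450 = 0.00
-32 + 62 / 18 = -28.56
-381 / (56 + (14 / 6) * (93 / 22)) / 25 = -2794 / 12075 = -0.23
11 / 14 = 0.79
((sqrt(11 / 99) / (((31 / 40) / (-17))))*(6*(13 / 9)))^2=312582400 / 77841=4015.65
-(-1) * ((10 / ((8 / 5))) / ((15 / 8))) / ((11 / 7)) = 70 / 33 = 2.12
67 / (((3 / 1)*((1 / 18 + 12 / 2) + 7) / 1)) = 402 / 235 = 1.71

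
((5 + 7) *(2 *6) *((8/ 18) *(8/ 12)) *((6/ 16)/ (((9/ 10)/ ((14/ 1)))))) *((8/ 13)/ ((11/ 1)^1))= 17920/ 1287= 13.92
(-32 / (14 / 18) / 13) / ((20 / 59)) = -4248 / 455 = -9.34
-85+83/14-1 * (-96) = 237/14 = 16.93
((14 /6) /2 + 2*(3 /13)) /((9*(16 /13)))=127 /864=0.15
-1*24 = -24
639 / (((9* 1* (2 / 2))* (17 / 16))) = 1136 / 17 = 66.82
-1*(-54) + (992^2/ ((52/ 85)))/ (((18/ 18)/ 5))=104557502/ 13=8042884.77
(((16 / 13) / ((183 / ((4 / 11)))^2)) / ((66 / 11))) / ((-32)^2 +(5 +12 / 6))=128 / 162933663321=0.00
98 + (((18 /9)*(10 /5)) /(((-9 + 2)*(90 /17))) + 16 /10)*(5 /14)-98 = 235 /441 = 0.53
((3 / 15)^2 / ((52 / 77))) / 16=77 / 20800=0.00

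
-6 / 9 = -2 / 3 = -0.67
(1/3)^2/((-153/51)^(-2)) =1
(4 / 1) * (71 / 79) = 284 / 79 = 3.59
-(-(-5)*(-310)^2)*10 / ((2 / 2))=-4805000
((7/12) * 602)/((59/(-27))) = -18963/118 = -160.70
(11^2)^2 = 14641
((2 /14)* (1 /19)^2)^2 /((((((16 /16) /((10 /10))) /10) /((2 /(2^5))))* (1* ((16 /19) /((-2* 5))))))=-25 /21509824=-0.00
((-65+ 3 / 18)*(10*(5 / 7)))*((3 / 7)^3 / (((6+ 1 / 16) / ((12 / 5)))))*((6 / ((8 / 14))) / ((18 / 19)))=-5321520 / 33271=-159.94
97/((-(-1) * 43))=97/43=2.26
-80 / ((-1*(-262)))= -40 / 131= -0.31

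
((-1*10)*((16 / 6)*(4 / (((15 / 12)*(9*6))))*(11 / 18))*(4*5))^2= 198246400 / 531441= 373.04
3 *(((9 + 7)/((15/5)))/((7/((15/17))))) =240/119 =2.02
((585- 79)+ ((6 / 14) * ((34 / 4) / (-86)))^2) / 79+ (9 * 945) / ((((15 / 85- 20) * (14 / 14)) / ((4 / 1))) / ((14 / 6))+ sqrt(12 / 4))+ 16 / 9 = -1405194214685966653 / 117632193947856- 642342960 * sqrt(3) / 114131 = -21693.85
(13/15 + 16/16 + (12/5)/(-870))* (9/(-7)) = -12162/5075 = -2.40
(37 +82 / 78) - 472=-16924 / 39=-433.95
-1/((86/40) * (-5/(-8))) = -0.74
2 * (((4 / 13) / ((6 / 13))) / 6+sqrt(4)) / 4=19 / 18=1.06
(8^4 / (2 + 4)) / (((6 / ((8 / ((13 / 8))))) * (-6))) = -32768 / 351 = -93.36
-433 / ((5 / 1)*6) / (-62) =433 / 1860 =0.23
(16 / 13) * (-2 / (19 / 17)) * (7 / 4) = -952 / 247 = -3.85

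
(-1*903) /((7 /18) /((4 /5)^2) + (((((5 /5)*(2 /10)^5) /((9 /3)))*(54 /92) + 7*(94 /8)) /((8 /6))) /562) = -1313120025000 /1043229809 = -1258.71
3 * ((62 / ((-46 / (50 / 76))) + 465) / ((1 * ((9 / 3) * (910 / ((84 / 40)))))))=243381 / 227240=1.07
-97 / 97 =-1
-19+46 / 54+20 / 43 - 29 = -54199 / 1161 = -46.68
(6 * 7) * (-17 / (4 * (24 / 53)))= -6307 / 16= -394.19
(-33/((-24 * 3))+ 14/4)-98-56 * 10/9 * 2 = -15731/72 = -218.49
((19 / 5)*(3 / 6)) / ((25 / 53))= 1007 / 250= 4.03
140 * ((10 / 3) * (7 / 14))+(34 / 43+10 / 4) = 61049 / 258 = 236.62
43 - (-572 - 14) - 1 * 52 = 577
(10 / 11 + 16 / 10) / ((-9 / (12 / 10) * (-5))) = 0.07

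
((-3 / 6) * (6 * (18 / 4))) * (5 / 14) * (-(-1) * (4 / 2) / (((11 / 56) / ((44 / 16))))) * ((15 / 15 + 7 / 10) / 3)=-153 / 2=-76.50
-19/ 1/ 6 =-19/ 6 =-3.17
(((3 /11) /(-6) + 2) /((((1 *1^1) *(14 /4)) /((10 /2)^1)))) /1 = 215 /77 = 2.79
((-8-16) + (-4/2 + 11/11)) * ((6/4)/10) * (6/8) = -45/16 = -2.81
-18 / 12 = -1.50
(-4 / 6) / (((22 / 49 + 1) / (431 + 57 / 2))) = -45031 / 213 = -211.41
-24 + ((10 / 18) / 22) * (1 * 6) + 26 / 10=-3506 / 165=-21.25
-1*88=-88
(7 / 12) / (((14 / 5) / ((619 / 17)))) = 3095 / 408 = 7.59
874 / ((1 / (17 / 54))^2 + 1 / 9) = 2273274 / 26533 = 85.68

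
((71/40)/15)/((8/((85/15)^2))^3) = 1713767399/223948800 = 7.65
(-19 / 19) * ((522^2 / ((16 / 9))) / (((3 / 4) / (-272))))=55586736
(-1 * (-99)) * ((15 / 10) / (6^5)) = 11 / 576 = 0.02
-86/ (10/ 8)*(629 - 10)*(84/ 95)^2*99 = -3296291.75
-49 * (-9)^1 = 441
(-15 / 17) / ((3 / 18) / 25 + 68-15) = -2250 / 135167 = -0.02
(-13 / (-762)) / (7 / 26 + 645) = 169 / 6392037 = 0.00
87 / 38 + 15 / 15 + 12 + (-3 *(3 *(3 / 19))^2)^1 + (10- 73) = -34933 / 722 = -48.38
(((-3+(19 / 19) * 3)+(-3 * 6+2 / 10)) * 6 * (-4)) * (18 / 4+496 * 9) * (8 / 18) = 4242096 / 5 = 848419.20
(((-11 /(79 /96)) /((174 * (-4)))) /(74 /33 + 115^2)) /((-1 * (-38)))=726 /19000364971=0.00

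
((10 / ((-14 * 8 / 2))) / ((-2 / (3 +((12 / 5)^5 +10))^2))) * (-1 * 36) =-107724027663 / 3906250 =-27577.35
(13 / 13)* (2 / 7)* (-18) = -36 / 7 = -5.14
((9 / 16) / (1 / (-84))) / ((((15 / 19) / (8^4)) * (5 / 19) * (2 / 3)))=-34933248 / 25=-1397329.92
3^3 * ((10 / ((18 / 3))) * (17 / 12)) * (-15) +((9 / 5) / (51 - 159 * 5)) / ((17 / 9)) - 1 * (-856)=-100.25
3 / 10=0.30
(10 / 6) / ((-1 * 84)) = -5 / 252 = -0.02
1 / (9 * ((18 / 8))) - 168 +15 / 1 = -12389 / 81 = -152.95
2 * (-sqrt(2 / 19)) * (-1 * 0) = 0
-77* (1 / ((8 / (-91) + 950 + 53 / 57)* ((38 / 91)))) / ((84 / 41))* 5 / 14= -2667665 / 78912272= -0.03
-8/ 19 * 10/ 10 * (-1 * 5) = 40/ 19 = 2.11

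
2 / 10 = 1 / 5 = 0.20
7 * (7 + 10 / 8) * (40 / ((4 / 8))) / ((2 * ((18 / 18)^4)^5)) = 2310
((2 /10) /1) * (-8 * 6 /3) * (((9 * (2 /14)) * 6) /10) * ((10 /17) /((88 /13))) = -1404 /6545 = -0.21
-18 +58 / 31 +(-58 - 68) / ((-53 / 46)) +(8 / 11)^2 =18639448 / 198803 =93.76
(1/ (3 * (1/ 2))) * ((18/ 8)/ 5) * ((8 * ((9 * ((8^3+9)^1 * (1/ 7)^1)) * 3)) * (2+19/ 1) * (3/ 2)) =759618/ 5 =151923.60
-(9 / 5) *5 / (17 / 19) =-171 / 17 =-10.06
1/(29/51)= 51/29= 1.76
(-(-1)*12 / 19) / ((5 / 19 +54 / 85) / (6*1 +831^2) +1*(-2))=-704378340 / 2230529959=-0.32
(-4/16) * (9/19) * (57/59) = -27/236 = -0.11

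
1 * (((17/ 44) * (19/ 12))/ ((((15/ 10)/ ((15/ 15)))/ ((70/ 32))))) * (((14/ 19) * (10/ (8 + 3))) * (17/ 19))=354025/ 662112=0.53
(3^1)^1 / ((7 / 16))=48 / 7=6.86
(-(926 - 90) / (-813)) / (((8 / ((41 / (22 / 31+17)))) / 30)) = 8.93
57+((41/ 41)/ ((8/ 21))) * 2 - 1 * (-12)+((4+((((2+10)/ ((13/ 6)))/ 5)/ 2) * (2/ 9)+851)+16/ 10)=930.97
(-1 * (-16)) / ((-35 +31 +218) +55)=16 / 269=0.06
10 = 10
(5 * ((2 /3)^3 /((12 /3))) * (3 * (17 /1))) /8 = 85 /36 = 2.36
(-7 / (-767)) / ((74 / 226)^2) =89383 / 1050023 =0.09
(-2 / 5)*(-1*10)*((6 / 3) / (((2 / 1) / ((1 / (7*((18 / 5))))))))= 0.16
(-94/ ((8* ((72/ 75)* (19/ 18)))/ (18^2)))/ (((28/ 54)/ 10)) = -38545875/ 532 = -72454.65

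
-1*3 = -3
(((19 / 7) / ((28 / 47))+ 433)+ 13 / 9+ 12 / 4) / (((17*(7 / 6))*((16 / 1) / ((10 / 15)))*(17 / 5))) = 3898445 / 14274288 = 0.27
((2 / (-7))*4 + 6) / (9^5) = 34 / 413343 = 0.00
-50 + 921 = 871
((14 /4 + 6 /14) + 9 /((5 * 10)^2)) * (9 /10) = 619317 /175000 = 3.54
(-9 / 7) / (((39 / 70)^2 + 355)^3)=-151263000000 / 5277302981406352261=-0.00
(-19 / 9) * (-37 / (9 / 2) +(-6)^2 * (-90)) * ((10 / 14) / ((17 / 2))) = 5554460 / 9639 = 576.25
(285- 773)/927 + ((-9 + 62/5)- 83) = -371386/4635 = -80.13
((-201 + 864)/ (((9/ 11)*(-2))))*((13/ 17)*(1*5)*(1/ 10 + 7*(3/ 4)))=-198913/ 24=-8288.04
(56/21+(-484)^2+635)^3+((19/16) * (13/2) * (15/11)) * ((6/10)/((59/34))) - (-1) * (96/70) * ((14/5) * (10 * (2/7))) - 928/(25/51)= 635887684701596981617307/49064400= 12960266195074167.45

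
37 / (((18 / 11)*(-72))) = -407 / 1296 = -0.31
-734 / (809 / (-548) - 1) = 402232 / 1357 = 296.41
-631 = -631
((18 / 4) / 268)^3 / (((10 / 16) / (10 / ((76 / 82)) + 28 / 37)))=5917293 / 67659644480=0.00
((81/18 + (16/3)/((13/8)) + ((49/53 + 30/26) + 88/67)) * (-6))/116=-3094913/5354908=-0.58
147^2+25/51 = 1102084/51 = 21609.49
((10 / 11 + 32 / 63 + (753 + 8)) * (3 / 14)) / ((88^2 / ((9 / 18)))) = 528355 / 50088192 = 0.01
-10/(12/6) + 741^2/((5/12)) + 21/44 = 289913773/220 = 1317789.88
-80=-80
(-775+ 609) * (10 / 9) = -1660 / 9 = -184.44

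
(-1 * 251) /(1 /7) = -1757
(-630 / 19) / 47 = -0.71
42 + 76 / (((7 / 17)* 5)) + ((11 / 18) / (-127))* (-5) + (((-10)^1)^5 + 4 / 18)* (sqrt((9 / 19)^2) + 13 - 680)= 33774852945121 / 506730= 66652562.40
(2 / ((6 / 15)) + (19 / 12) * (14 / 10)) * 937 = 405721 / 60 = 6762.02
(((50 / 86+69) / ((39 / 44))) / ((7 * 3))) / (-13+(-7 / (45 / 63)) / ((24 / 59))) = -5265920 / 52250289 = -0.10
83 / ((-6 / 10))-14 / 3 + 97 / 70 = -9913 / 70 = -141.61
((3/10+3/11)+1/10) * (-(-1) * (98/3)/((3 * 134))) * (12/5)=7252/55275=0.13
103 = 103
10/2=5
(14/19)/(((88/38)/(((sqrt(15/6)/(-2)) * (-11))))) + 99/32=7 * sqrt(10)/8 + 99/32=5.86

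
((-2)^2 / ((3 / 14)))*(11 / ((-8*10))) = -77 / 30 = -2.57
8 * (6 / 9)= 16 / 3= 5.33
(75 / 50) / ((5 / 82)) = 123 / 5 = 24.60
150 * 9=1350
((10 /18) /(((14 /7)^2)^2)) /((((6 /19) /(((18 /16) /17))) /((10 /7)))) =475 /45696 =0.01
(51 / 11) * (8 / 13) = 408 / 143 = 2.85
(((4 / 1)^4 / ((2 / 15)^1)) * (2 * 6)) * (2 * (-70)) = -3225600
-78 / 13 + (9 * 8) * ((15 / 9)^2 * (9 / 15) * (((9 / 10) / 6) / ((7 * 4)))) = -75 / 14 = -5.36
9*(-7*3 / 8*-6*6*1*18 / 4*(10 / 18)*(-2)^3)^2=32148900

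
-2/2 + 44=43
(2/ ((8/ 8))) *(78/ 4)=39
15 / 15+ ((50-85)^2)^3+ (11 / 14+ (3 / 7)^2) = 180150031443 / 98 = 1838265626.97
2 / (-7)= -0.29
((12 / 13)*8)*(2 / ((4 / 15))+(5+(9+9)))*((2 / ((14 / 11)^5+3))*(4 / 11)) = 342950784 / 13272701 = 25.84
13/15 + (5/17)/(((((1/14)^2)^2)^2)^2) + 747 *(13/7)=1143425502349922324252/1785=640574511120404663.45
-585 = -585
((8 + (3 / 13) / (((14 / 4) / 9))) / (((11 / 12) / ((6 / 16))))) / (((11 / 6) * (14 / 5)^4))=6598125 / 211499288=0.03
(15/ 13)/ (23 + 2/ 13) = 15/ 301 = 0.05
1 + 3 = 4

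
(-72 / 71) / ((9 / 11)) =-88 / 71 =-1.24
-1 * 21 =-21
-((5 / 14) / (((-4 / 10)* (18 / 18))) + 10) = -255 / 28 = -9.11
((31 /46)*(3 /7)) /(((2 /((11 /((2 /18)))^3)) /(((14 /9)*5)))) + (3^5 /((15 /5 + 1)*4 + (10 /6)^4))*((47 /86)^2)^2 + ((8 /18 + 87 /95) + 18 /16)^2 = 7701977537885649586253483 /7067099836946404800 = 1089835.68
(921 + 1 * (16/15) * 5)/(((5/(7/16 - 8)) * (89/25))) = -1681295/4272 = -393.56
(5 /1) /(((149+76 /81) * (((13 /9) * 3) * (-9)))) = -27 /31577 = -0.00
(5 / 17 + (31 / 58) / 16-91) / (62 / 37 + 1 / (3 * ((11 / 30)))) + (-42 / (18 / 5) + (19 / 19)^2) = -2277661493 / 49789056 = -45.75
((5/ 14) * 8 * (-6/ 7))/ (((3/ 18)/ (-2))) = 1440/ 49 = 29.39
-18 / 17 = -1.06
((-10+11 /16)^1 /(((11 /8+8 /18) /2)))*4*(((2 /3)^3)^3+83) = -973983796 /286497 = -3399.63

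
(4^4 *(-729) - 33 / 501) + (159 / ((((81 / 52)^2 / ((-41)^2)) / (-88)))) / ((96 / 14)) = -1600271.02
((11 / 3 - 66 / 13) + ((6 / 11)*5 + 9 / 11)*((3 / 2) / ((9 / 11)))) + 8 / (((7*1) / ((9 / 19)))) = 5.63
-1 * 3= -3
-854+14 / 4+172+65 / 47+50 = -58949 / 94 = -627.12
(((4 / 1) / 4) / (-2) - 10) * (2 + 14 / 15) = -154 / 5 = -30.80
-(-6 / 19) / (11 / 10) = 60 / 209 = 0.29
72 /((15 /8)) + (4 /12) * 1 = 581 /15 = 38.73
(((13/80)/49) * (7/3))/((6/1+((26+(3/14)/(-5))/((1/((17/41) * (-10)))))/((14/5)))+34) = 3731/753000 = 0.00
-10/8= -5/4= -1.25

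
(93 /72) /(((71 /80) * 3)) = 310 /639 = 0.49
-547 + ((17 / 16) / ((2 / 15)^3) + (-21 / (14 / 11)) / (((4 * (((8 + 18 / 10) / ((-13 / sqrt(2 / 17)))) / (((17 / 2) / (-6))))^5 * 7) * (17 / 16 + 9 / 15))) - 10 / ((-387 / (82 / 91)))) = -26186166344626234375 * sqrt(34) / 87251931145580544 - 445073137 / 4507776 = -1848.73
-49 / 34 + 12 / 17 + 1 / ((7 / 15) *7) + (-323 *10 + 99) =-5216961 / 1666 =-3131.43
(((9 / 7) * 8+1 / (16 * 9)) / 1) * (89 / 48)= 923375 / 48384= 19.08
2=2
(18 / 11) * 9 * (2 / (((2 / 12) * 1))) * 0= 0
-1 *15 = -15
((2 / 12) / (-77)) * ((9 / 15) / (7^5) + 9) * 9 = -1134477 / 6470695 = -0.18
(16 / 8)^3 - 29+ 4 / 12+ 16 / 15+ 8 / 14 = -666 / 35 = -19.03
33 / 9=11 / 3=3.67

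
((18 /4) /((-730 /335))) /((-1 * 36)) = 67 /1168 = 0.06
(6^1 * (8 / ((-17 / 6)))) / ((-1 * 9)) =32 / 17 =1.88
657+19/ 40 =26299/ 40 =657.48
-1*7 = -7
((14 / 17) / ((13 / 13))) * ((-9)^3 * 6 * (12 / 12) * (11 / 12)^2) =-205821 / 68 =-3026.78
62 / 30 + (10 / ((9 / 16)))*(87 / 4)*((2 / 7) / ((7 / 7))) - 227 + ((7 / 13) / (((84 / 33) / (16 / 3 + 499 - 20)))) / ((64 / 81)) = 1771967 / 116480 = 15.21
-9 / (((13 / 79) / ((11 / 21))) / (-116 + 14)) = 2922.13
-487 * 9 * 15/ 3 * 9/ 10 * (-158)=3116313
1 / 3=0.33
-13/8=-1.62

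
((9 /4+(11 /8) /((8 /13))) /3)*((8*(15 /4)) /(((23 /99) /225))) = 31964625 /736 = 43430.20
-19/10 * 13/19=-13/10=-1.30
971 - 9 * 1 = 962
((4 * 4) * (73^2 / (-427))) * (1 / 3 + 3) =-852640 / 1281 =-665.60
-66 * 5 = -330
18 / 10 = 1.80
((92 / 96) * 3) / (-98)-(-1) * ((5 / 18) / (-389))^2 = -281906123 / 9609488784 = -0.03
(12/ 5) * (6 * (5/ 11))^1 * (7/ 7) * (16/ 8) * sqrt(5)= 29.27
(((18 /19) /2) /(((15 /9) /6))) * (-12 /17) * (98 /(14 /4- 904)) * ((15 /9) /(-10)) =-63504 /2908615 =-0.02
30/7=4.29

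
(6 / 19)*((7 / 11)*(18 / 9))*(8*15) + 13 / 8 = 83357 / 1672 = 49.85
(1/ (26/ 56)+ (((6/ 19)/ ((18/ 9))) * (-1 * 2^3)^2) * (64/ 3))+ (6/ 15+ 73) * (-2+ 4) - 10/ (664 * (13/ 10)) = 74730493/ 205010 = 364.52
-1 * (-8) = 8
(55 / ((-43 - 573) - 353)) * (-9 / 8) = 165 / 2584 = 0.06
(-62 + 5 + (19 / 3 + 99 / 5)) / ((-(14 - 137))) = -463 / 1845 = -0.25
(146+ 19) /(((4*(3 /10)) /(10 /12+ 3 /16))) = 13475 /96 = 140.36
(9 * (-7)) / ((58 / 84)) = -2646 / 29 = -91.24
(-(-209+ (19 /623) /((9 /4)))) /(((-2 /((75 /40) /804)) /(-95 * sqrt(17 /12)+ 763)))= -638623915 /3434688+ 556598825 * sqrt(51) /144256896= -158.38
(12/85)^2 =144/7225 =0.02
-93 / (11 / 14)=-1302 / 11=-118.36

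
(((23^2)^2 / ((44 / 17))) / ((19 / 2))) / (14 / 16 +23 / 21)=399612948 / 69179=5776.51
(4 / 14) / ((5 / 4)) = 8 / 35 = 0.23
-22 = -22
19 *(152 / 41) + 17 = 3585 / 41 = 87.44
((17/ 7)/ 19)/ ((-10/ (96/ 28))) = -204/ 4655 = -0.04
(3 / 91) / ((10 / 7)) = 3 / 130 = 0.02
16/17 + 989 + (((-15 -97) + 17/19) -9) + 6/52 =869.95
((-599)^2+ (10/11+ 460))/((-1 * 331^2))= -3951881/1205171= -3.28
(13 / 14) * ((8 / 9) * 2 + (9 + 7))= 1040 / 63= 16.51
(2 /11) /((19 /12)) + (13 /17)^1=3125 /3553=0.88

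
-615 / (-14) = 615 / 14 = 43.93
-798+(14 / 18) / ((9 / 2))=-64624 / 81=-797.83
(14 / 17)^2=0.68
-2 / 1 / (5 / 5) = -2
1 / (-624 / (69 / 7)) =-23 / 1456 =-0.02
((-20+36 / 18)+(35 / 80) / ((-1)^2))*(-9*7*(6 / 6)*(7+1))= 17703 / 2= 8851.50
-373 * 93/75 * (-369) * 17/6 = 24178233/50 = 483564.66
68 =68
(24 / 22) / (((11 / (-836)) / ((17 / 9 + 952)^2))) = -75439314.48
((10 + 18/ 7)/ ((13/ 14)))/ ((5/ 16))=2816/ 65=43.32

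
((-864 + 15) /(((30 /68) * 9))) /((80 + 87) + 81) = -4811 /5580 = -0.86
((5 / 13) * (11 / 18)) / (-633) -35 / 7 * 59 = -295.00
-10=-10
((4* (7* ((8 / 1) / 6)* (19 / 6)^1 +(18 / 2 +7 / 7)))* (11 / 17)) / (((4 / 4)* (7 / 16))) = 250624 / 1071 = 234.01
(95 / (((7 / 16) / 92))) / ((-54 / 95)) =-6642400 / 189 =-35144.97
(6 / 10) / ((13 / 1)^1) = 3 / 65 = 0.05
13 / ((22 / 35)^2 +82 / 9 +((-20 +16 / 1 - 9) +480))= 143325 / 5253481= 0.03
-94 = -94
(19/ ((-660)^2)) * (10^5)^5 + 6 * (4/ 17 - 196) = 8074999999999999978254848/ 18513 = 436179981634527087897.96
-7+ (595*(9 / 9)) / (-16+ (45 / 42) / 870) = -574077 / 12991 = -44.19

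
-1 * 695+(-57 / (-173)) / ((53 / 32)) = -6370631 / 9169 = -694.80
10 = 10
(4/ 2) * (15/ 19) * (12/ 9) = 40/ 19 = 2.11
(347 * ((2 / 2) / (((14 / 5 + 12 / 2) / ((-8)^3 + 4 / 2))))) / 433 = -442425 / 9526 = -46.44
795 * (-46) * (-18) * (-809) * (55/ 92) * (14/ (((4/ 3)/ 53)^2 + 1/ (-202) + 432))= -4552233166556460/ 441219827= -10317381.24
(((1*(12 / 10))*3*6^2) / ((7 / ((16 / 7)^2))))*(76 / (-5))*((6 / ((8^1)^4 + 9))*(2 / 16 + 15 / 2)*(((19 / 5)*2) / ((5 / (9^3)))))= -18156.97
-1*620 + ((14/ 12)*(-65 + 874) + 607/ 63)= 42017/ 126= 333.47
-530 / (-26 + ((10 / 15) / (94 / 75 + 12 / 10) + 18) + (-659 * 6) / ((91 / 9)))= 4437160 / 3338613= 1.33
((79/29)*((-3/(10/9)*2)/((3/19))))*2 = -27018/145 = -186.33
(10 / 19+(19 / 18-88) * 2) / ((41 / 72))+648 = 267632 / 779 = 343.56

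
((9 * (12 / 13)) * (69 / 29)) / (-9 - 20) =-7452 / 10933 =-0.68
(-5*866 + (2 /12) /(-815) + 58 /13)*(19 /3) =-5224515367 /190710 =-27395.08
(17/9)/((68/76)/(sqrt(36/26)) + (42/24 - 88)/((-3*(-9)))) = -0.78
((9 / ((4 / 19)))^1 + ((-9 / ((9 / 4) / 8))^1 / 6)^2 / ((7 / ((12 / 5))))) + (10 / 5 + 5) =24991 / 420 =59.50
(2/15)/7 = 2/105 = 0.02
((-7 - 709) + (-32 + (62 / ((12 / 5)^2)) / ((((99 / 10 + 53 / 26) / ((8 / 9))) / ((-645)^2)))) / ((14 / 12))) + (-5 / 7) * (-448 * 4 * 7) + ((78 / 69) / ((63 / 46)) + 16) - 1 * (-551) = 7200478921 / 24444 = 294570.40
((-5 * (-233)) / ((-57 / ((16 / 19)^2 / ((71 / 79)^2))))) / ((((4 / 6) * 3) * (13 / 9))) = -2791973760 / 449490847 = -6.21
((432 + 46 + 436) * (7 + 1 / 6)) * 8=157208 / 3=52402.67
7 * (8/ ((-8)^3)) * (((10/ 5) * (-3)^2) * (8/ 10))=-63/ 40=-1.58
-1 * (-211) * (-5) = -1055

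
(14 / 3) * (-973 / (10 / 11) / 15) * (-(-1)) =-74921 / 225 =-332.98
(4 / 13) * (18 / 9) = 8 / 13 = 0.62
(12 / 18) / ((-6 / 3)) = -0.33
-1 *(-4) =4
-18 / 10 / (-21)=0.09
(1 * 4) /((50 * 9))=2 /225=0.01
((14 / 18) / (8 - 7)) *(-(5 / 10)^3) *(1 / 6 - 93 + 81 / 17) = 62881 / 7344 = 8.56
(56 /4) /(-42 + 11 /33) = -42 /125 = -0.34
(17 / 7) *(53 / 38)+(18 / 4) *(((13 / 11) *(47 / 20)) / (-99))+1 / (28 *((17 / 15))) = 3.29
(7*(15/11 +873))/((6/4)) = 44884/11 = 4080.36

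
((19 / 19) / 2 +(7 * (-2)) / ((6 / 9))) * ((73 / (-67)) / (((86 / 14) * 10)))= 20951 / 57620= 0.36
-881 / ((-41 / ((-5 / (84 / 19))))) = -83695 / 3444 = -24.30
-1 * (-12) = 12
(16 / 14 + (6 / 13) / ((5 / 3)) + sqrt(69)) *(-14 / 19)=-14 *sqrt(69) / 19 - 68 / 65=-7.17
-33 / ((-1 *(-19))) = -33 / 19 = -1.74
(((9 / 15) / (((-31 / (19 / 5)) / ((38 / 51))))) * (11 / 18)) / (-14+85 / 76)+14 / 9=1827054 / 1172575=1.56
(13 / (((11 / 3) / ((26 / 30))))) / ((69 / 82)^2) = 1136356 / 261855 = 4.34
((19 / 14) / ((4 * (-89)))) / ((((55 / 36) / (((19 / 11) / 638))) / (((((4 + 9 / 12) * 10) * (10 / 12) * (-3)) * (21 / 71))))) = 925965 / 3902513296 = 0.00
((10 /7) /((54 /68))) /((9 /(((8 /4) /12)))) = 170 /5103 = 0.03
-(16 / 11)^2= -256 / 121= -2.12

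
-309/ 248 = -1.25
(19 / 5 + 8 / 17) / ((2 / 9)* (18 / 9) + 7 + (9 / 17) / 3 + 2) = 0.44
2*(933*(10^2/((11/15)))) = 2799000/11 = 254454.55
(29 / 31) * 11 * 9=2871 / 31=92.61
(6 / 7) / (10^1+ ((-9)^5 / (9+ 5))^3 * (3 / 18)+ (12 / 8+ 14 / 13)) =-20384 / 297398301615397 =-0.00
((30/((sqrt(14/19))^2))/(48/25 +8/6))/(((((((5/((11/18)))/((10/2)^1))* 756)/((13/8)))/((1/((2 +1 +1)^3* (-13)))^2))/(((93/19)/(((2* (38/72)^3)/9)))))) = 31073625/8733332701184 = 0.00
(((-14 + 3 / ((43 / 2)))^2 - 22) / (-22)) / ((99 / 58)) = -3040534 / 671187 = -4.53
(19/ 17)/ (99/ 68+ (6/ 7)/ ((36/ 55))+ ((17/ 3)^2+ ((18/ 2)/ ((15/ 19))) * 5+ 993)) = 0.00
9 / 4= 2.25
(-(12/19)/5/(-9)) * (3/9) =4/855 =0.00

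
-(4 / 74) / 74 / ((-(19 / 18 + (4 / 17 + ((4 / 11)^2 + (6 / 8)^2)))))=296208 / 805170505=0.00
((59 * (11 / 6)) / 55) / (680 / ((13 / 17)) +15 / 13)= 767 / 347250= 0.00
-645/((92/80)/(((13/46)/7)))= -83850/3703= -22.64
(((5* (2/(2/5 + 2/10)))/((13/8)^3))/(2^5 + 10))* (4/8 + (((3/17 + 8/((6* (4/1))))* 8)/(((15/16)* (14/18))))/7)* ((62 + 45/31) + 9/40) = 9113763616/1191395751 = 7.65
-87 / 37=-2.35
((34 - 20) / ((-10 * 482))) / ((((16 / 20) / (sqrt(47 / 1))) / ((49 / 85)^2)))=-16807 * sqrt(47) / 13929800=-0.01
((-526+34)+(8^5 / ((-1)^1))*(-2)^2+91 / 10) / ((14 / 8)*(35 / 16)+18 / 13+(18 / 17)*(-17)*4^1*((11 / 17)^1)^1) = 9303562528 / 2926075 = 3179.54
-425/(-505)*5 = 425/101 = 4.21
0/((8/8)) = 0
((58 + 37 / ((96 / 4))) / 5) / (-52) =-1429 / 6240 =-0.23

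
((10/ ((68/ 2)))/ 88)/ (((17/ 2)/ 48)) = 60/ 3179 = 0.02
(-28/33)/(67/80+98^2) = -2240/25356771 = -0.00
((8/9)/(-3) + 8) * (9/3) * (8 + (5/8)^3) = 6097/32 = 190.53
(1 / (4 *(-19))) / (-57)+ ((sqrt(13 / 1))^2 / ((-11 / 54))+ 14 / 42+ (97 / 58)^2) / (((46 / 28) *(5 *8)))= -17020353281 / 18434652720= -0.92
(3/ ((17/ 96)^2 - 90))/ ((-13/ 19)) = 525312/ 10778963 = 0.05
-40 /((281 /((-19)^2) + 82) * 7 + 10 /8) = -57760 /838529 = -0.07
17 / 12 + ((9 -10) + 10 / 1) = 125 / 12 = 10.42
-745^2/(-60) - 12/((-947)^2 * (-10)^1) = 497751415297/53808540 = 9250.42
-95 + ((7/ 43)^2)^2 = -324783694/ 3418801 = -95.00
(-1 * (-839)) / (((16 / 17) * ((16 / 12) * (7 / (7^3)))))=2096661 / 64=32760.33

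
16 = 16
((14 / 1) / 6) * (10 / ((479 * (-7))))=-10 / 1437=-0.01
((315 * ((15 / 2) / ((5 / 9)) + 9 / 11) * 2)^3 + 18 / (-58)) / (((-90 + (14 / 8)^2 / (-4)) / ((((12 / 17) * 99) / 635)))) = -195823608918505201152 / 220042915895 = -889933711.89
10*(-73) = -730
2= 2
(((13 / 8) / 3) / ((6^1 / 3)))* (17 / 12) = 221 / 576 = 0.38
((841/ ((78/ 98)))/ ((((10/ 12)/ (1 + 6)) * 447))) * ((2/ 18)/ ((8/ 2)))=288463/ 522990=0.55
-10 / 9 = -1.11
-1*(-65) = 65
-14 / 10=-7 / 5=-1.40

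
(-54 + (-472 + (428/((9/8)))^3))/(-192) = -20070912785/69984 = -286792.88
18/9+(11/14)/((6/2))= 95/42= 2.26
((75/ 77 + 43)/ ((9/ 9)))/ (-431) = -3386/ 33187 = -0.10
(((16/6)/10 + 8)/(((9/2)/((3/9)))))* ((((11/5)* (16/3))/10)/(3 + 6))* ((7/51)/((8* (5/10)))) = 38192/13942125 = 0.00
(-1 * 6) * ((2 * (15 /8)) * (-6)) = 135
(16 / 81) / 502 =8 / 20331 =0.00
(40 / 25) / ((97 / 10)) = 16 / 97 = 0.16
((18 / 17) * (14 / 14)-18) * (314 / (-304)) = 5652 / 323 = 17.50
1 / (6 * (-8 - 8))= -0.01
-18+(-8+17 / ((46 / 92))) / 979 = -17596 / 979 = -17.97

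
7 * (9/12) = 21/4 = 5.25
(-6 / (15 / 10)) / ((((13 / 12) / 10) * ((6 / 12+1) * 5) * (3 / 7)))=-448 / 39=-11.49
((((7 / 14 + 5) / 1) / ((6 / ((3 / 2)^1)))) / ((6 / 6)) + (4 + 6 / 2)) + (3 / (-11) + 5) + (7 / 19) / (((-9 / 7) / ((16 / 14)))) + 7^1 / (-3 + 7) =218569 / 15048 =14.52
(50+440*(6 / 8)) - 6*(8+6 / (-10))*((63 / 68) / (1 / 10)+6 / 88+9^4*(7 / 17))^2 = -456414498498271 / 1398760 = -326299364.08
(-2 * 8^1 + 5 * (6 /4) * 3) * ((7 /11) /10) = 91 /220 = 0.41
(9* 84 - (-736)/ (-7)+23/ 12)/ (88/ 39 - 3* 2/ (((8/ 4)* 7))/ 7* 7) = 712829/ 1996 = 357.13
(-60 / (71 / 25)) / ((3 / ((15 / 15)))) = -500 / 71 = -7.04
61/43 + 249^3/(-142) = -108718.64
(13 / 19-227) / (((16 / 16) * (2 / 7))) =-15050 / 19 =-792.11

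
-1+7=6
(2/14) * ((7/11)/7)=1/77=0.01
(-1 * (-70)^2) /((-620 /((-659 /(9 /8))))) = -1291640 /279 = -4629.53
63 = 63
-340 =-340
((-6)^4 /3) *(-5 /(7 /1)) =-308.57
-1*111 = -111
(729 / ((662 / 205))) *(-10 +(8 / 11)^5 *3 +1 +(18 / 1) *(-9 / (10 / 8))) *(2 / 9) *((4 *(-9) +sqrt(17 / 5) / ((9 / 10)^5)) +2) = 12546644952222 / 53307881 - 30371931620000 *sqrt(85) / 12953815083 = 213745.47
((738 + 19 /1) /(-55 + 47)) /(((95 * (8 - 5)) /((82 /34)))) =-31037 /38760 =-0.80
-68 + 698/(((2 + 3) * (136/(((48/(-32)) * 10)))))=-5671/68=-83.40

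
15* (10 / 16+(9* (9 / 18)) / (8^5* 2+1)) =4915815 / 524296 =9.38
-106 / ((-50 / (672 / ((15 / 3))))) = 35616 / 125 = 284.93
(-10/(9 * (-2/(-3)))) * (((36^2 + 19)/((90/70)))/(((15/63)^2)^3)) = -5847978843/625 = -9356766.15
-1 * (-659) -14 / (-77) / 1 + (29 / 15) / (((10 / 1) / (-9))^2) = 3634113 / 5500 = 660.75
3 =3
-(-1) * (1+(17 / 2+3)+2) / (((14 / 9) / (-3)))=-783 / 28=-27.96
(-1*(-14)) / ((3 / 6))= 28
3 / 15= 1 / 5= 0.20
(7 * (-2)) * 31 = -434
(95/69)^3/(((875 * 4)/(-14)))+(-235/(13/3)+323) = 2295531725/8541234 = 268.76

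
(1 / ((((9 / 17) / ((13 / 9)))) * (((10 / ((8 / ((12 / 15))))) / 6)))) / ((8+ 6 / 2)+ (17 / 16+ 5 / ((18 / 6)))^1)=7072 / 5931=1.19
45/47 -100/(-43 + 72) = -3395/1363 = -2.49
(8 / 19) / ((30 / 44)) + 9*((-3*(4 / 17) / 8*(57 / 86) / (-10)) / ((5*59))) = 303715883 / 491670600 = 0.62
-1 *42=-42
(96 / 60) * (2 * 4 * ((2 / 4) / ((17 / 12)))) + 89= 7949 / 85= 93.52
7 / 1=7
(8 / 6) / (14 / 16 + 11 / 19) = 608 / 663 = 0.92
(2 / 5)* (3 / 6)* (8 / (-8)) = -1 / 5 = -0.20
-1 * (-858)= 858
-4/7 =-0.57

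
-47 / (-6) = 47 / 6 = 7.83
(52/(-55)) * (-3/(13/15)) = 36/11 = 3.27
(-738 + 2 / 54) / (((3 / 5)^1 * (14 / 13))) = -1295125 / 1134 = -1142.09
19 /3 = 6.33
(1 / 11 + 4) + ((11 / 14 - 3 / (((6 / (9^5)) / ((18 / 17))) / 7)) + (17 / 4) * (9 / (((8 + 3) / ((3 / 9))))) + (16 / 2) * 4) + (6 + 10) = -104136715 / 476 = -218774.61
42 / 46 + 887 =20422 / 23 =887.91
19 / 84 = 0.23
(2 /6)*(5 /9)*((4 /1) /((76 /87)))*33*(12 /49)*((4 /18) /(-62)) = -6380 /259749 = -0.02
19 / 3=6.33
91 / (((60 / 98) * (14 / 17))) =180.48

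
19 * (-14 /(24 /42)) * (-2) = 931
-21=-21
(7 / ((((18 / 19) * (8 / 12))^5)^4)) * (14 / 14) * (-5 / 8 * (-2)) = 1315649071014108536767446035 / 15335039969789900488704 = 85793.65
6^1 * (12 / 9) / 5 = 8 / 5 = 1.60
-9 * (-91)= 819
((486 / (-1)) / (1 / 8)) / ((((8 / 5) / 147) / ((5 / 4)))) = -893025 / 2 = -446512.50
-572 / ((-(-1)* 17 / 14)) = -8008 / 17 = -471.06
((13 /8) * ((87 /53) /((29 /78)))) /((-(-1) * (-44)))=-1521 /9328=-0.16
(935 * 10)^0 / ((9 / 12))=4 / 3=1.33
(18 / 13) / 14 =9 / 91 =0.10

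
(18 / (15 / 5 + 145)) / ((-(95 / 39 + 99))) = -351 / 292744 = -0.00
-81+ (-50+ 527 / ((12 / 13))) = 5279 / 12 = 439.92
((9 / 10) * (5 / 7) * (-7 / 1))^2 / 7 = 81 / 28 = 2.89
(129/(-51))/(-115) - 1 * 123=-240422/1955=-122.98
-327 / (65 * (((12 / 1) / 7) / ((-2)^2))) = -763 / 65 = -11.74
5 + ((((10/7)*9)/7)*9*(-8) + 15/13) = -80320/637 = -126.09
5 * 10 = 50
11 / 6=1.83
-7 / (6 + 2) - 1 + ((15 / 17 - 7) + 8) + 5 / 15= 139 / 408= 0.34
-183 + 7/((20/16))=-887/5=-177.40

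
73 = 73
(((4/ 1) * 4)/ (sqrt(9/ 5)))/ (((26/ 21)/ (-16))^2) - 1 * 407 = 1584.66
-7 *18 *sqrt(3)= -126 *sqrt(3)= -218.24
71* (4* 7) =1988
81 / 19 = 4.26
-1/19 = -0.05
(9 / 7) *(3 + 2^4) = 171 / 7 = 24.43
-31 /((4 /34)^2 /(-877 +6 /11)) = 1963039.07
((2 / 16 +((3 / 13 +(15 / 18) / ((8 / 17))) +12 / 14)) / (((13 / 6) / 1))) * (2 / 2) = 13033 / 9464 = 1.38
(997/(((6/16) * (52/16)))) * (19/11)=606176/429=1413.00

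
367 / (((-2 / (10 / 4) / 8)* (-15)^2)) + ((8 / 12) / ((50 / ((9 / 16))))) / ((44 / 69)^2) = -113553373 / 6969600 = -16.29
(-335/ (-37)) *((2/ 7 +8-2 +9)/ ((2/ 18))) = 322605/ 259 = 1245.58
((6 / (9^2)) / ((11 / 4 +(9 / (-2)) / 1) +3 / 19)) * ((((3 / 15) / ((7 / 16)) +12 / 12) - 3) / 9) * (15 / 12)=0.01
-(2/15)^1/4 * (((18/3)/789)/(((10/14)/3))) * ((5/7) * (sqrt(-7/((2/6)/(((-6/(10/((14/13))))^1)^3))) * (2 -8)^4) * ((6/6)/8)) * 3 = -428652 * sqrt(130)/5555875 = -0.88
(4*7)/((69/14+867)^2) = 5488/149010849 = 0.00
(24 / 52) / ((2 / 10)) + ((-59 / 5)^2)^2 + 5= 157585068 / 8125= 19395.09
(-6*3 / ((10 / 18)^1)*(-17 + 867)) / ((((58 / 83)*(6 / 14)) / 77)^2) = -1531070364285 / 841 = -1820535510.45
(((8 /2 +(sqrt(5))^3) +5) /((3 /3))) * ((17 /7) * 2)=306 /7 +170 * sqrt(5) /7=98.02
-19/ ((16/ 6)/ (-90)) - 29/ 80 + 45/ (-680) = 871517/ 1360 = 640.82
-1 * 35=-35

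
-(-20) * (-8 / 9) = -160 / 9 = -17.78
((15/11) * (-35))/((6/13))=-2275/22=-103.41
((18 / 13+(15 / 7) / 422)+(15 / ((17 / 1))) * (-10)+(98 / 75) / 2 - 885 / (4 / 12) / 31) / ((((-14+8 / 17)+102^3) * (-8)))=0.00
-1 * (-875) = 875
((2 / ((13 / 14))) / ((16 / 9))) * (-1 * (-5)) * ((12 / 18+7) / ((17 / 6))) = 7245 / 442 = 16.39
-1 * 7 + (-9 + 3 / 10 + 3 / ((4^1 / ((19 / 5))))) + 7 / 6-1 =-761 / 60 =-12.68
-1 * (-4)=4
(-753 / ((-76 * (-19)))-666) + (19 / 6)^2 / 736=-666.51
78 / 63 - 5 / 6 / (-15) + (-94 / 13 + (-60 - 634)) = -1146497 / 1638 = -699.94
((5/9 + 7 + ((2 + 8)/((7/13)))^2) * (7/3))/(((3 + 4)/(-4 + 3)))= -155432/1323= -117.48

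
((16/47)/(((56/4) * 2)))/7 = 4/2303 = 0.00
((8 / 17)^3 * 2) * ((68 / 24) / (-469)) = -512 / 406623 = -0.00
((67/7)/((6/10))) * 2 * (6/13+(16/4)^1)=142.34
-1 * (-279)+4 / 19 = 5305 / 19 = 279.21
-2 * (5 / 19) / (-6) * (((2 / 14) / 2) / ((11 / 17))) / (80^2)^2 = 17 / 71909376000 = 0.00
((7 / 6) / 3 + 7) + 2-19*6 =-1883 / 18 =-104.61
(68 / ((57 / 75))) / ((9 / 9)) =1700 / 19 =89.47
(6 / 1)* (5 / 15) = 2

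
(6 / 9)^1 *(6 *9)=36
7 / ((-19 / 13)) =-91 / 19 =-4.79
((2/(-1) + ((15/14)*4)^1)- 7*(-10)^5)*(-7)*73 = -357701168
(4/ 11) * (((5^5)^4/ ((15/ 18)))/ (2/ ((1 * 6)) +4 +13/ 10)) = 13732910156250000/ 1859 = 7387256673614.85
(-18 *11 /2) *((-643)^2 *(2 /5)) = -81862902 /5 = -16372580.40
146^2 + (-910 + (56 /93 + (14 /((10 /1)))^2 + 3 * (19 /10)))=94926319 /4650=20414.26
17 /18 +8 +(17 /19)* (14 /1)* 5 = 24479 /342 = 71.58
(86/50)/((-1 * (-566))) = 43/14150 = 0.00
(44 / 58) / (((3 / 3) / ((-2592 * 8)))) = -456192 / 29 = -15730.76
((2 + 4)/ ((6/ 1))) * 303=303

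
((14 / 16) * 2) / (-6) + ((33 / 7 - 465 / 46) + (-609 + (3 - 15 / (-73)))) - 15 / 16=-345491995 / 564144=-612.42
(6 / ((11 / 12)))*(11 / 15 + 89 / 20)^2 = 96721 / 550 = 175.86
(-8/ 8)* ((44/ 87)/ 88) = -1/ 174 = -0.01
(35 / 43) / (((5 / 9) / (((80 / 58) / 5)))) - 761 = -948463 / 1247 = -760.60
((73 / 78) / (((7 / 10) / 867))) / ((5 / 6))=126582 / 91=1391.01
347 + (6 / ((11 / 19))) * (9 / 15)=19427 / 55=353.22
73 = 73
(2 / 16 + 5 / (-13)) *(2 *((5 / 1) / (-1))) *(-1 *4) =-135 / 13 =-10.38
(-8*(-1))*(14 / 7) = 16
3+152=155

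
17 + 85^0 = 18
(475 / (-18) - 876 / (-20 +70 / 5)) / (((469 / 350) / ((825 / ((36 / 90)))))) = 74009375 / 402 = 184102.92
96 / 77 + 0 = 96 / 77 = 1.25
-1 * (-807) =807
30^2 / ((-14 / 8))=-3600 / 7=-514.29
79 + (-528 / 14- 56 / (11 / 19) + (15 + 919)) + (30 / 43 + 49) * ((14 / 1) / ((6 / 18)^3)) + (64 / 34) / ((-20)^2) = 27671088947 / 1407175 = 19664.28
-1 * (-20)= 20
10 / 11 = 0.91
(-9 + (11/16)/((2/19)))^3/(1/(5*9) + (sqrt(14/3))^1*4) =22186755/4954488832 - 332801325*sqrt(42)/1238622208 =-1.74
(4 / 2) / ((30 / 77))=77 / 15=5.13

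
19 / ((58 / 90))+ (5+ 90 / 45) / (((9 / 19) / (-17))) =-57874 / 261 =-221.74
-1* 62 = -62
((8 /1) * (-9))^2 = 5184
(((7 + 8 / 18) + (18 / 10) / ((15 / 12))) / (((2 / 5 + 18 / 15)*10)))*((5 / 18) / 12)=1999 / 155520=0.01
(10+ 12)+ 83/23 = 25.61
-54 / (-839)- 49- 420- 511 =-822166 / 839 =-979.94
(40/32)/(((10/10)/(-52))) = -65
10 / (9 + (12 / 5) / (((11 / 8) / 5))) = 22 / 39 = 0.56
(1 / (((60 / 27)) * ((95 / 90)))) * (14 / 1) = 567 / 95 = 5.97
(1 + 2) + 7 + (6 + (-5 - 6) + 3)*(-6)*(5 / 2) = 40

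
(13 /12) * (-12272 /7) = -39884 /21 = -1899.24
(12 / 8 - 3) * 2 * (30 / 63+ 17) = -367 / 7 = -52.43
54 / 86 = 27 / 43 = 0.63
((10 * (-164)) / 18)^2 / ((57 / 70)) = 47068000 / 4617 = 10194.50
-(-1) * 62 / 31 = 2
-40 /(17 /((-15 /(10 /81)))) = 4860 /17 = 285.88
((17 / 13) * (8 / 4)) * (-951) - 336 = -36702 / 13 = -2823.23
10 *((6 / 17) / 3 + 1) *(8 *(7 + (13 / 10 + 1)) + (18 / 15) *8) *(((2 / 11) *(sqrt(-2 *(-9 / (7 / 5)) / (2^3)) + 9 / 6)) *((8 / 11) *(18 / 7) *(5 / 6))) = 820800 *sqrt(35) / 14399 + 820800 / 2057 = 736.27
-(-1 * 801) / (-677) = -801 / 677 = -1.18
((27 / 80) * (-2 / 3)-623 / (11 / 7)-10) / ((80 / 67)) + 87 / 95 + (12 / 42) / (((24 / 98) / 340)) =114341399 / 2006400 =56.99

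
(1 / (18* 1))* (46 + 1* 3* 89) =313 / 18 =17.39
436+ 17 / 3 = 1325 / 3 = 441.67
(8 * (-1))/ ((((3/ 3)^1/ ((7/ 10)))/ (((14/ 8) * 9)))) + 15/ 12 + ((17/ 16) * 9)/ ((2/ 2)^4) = -6191/ 80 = -77.39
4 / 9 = 0.44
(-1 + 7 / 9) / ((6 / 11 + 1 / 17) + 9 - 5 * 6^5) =187 / 32709438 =0.00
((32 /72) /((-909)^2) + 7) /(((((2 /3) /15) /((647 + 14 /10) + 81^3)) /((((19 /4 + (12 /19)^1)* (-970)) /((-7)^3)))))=27471856384238917585 /21539493108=1275417961.16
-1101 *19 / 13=-20919 / 13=-1609.15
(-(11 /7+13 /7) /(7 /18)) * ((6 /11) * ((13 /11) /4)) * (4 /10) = -16848 /29645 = -0.57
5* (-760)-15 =-3815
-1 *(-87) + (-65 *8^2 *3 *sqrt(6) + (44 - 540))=-12480 *sqrt(6) - 409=-30978.63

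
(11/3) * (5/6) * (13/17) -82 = -24377/306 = -79.66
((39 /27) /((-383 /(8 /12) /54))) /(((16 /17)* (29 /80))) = -4420 /11107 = -0.40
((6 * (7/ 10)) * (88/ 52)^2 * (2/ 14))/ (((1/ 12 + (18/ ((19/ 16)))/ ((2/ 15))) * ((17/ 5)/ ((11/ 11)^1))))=331056/ 74522747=0.00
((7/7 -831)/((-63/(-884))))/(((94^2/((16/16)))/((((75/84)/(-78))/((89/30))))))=0.01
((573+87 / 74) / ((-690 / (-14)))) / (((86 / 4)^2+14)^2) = 264376 / 5147167125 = 0.00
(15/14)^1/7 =15/98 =0.15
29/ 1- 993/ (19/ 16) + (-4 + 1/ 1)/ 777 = -3972302/ 4921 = -807.21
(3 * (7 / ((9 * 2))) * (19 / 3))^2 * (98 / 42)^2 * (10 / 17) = 4333805 / 24786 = 174.85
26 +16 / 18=242 / 9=26.89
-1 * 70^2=-4900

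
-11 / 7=-1.57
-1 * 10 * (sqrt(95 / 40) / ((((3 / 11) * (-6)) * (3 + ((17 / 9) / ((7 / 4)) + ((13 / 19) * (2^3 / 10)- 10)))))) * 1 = -36575 * sqrt(38) / 128636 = -1.75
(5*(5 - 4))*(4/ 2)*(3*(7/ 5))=42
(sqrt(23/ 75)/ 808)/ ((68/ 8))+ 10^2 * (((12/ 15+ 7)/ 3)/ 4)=sqrt(69)/ 103020+ 65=65.00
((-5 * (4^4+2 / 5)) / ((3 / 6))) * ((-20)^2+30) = -1102520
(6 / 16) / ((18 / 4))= 1 / 12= 0.08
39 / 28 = 1.39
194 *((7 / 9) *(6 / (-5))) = -2716 / 15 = -181.07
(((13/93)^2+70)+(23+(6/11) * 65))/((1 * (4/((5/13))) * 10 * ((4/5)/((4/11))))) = 0.56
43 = 43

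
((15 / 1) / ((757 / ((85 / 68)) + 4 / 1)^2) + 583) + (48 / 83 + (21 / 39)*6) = 586.81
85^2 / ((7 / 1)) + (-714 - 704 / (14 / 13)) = -2349 / 7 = -335.57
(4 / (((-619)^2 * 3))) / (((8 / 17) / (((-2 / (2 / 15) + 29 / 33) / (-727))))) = 3961 / 27577246653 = 0.00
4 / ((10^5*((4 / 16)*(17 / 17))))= 1 / 6250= 0.00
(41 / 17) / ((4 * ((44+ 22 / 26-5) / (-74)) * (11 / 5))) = -2665 / 5236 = -0.51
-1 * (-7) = 7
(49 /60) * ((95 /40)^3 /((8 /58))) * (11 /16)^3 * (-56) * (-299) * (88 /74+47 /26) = 2007160954248989 /1551892480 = 1293363.41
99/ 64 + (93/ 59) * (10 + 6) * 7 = 672465/ 3776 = 178.09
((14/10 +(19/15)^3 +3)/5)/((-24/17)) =-369053/405000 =-0.91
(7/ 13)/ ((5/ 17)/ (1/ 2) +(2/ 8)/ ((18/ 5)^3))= 2776032/ 3060265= 0.91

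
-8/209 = -0.04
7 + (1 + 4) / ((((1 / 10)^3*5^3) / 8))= 327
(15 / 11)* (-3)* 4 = -180 / 11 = -16.36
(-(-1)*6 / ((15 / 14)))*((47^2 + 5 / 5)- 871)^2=10040357.60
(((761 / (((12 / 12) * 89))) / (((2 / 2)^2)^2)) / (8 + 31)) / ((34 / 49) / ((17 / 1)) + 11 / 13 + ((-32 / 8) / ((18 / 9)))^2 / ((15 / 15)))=37289 / 831171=0.04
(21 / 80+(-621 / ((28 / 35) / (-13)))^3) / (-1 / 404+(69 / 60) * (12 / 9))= 99638573975119827 / 148432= 671274212940.07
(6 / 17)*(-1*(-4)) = 24 / 17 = 1.41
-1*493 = -493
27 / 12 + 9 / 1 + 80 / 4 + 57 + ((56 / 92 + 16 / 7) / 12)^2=88.31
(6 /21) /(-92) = -1 /322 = -0.00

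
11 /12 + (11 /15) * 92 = 4103 /60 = 68.38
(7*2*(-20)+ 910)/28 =45/2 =22.50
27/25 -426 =-424.92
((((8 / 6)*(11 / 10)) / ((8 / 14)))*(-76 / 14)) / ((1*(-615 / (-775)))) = -6479 / 369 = -17.56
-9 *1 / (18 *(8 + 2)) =-1 / 20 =-0.05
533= 533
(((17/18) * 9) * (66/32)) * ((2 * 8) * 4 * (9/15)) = 3366/5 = 673.20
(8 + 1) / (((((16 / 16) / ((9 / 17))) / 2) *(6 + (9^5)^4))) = 54 / 68893437601322596573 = 0.00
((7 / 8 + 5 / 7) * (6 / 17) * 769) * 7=205323 / 68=3019.46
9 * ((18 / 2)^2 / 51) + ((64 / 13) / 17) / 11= 34813 / 2431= 14.32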